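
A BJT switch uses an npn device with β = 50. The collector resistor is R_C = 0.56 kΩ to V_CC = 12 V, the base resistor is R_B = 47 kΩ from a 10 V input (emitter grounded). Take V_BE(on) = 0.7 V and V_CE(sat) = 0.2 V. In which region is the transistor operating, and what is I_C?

active; I_C ≈ 9.9 mA

Assume active. Base-emitter loop: I_B = (V_BB − V_BE)/R_B = (10 − 0.7)/47 = 0.198 mA.
I_C = β·I_B = 50×0.198 = 9.89 mA.
V_CE = V_CC − I_C·R_C = 12 − 9.89×0.56 = 6.46 V > V_CE(sat), so the active-region assumption holds.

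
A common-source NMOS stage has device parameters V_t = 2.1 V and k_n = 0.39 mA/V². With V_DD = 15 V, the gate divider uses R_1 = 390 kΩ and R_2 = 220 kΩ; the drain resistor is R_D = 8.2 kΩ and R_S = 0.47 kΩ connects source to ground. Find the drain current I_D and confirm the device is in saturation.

V_G = V_DD·R_2/(R_1+R_2) = 15×220/610 = 5.41 V.
Assume saturation: I_D = (k_n/2)(V_GS − V_t)² with V_GS = V_G − I_D·R_S = 5.41 − 0.47·I_D.
Substituting gives 0.0431·I_D² − 1.61·I_D + 2.14 = 0, with roots I_D = 1.38 or 35.9 mA.
The root I_D = 35.9 mA gives V_GS = -11.5 V ≤ V_t, so take I_D = 1.38 mA.
Then V_GS = 4.76 V and V_DS = V_DD − I_D(R_D+R_S) = 15 − 1.38×8.67 = 3.03 V.
Saturation requires V_DS ≥ V_GS − V_t = 2.66 V; 3.03 ≥ 2.66 ✓.

I_D ≈ 1.4 mA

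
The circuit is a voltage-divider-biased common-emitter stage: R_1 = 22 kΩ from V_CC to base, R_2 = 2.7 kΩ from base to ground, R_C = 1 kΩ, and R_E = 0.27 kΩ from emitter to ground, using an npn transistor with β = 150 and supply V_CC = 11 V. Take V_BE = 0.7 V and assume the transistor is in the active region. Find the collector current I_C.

I_C ≈ 1.7 mA

Thevenize the base divider: V_Th = V_CC·R_2/(R_1+R_2) = 11×2.7/24.7 = 1.2 V, R_Th = R_1‖R_2 = 2.4 kΩ.
Base-emitter loop: V_Th = I_B·R_Th + V_BE + (β+1)I_B·R_E, so I_B = (1.2 − 0.7) / (2.4 + 151×0.27) = 0.0116 mA.
I_C = β·I_B = 150×0.0116 = 1.75 mA, and I_E = (β+1)I_B = 1.76 mA.
V_CE = V_CC − I_C·R_C − I_E·R_E = 11 − 1.75×1 − 1.76×0.27 = 8.78 V.
V_CE = 8.78 V > 0.2 V confirms active-region operation.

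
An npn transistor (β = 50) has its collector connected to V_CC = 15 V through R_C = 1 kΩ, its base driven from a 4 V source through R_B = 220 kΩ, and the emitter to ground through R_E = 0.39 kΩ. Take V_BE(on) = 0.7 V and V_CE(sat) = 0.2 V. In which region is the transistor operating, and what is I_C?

Assume active. Base-emitter loop: I_B = (V_BB − V_BE)/(R_B + (β+1)R_E) = (4 − 0.7)/(220 + 51×0.39) = 0.0138 mA.
I_C = β·I_B = 50×0.0138 = 0.688 mA.
V_CE = V_CC − I_C·R_C − I_E·R_E = 15 − 0.688×1 − 0.702×0.39 = 14 V > V_CE(sat), so the active-region assumption holds.

active; I_C ≈ 0.69 mA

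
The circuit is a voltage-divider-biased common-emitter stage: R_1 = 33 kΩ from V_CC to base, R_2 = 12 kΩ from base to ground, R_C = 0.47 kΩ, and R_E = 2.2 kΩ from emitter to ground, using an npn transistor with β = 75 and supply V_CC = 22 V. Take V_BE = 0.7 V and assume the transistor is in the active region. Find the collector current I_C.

Thevenize the base divider: V_Th = V_CC·R_2/(R_1+R_2) = 22×12/45 = 5.87 V, R_Th = R_1‖R_2 = 8.8 kΩ.
Base-emitter loop: V_Th = I_B·R_Th + V_BE + (β+1)I_B·R_E, so I_B = (5.87 − 0.7) / (8.8 + 76×2.2) = 0.0294 mA.
I_C = β·I_B = 75×0.0294 = 2.2 mA, and I_E = (β+1)I_B = 2.23 mA.
V_CE = V_CC − I_C·R_C − I_E·R_E = 22 − 2.2×0.47 − 2.23×2.2 = 16.1 V.
V_CE = 16.1 V > 0.2 V confirms active-region operation.

I_C ≈ 2.2 mA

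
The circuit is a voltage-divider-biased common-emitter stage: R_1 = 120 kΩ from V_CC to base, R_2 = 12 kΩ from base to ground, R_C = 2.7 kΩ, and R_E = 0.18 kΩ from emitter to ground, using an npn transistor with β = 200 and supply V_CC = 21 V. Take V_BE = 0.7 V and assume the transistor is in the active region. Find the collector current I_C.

Thevenize the base divider: V_Th = V_CC·R_2/(R_1+R_2) = 21×12/132 = 1.91 V, R_Th = R_1‖R_2 = 10.9 kΩ.
Base-emitter loop: V_Th = I_B·R_Th + V_BE + (β+1)I_B·R_E, so I_B = (1.91 − 0.7) / (10.9 + 201×0.18) = 0.0257 mA.
I_C = β·I_B = 200×0.0257 = 5.14 mA, and I_E = (β+1)I_B = 5.16 mA.
V_CE = V_CC − I_C·R_C − I_E·R_E = 21 − 5.14×2.7 − 5.16×0.18 = 6.21 V.
V_CE = 6.21 V > 0.2 V confirms active-region operation.

I_C ≈ 5.1 mA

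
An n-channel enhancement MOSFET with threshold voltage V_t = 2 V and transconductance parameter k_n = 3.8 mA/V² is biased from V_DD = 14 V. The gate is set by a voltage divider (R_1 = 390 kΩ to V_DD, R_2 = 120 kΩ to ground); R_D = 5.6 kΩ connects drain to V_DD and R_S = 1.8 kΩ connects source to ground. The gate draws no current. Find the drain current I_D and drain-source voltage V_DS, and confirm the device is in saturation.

I_D ≈ 0.45 mA, V_DS ≈ 11 V

V_G = V_DD·R_2/(R_1+R_2) = 14×120/510 = 3.29 V.
Assume saturation: I_D = (k_n/2)(V_GS − V_t)² with V_GS = V_G − I_D·R_S = 3.29 − 1.8·I_D.
Substituting gives 6.16·I_D² − 9.85·I_D + 3.18 = 0, with roots I_D = 0.449 or 1.15 mA.
The root I_D = 1.15 mA gives V_GS = 1.22 V ≤ V_t, so take I_D = 0.449 mA.
Then V_GS = 2.49 V and V_DS = V_DD − I_D(R_D+R_S) = 14 − 0.449×7.4 = 10.7 V.
Saturation requires V_DS ≥ V_GS − V_t = 0.486 V; 10.7 ≥ 0.486 ✓.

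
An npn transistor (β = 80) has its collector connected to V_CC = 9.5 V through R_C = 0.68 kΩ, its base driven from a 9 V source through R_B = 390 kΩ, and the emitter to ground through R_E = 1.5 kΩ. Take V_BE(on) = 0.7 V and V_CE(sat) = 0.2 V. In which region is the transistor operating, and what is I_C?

active; I_C ≈ 1.3 mA

Assume active. Base-emitter loop: I_B = (V_BB − V_BE)/(R_B + (β+1)R_E) = (9 − 0.7)/(390 + 81×1.5) = 0.0162 mA.
I_C = β·I_B = 80×0.0162 = 1.3 mA.
V_CE = V_CC − I_C·R_C − I_E·R_E = 9.5 − 1.3×0.68 − 1.31×1.5 = 6.65 V > V_CE(sat), so the active-region assumption holds.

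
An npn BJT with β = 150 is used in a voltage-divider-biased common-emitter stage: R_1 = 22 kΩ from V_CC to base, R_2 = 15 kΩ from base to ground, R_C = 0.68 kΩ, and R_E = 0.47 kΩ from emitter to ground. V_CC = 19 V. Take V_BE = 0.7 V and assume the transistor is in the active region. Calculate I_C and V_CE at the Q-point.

Thevenize the base divider: V_Th = V_CC·R_2/(R_1+R_2) = 19×15/37 = 7.7 V, R_Th = R_1‖R_2 = 8.92 kΩ.
Base-emitter loop: V_Th = I_B·R_Th + V_BE + (β+1)I_B·R_E, so I_B = (7.7 − 0.7) / (8.92 + 151×0.47) = 0.0877 mA.
I_C = β·I_B = 150×0.0877 = 13.1 mA, and I_E = (β+1)I_B = 13.2 mA.
V_CE = V_CC − I_C·R_C − I_E·R_E = 19 − 13.1×0.68 − 13.2×0.47 = 3.84 V.
V_CE = 3.84 V > 0.2 V confirms active-region operation.

I_C ≈ 13 mA, V_CE ≈ 3.8 V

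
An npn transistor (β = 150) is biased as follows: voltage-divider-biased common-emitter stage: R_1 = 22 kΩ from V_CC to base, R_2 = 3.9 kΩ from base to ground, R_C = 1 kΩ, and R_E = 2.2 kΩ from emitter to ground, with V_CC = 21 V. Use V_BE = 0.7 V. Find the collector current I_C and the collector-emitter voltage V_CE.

I_C ≈ 1.1 mA, V_CE ≈ 17 V

Thevenize the base divider: V_Th = V_CC·R_2/(R_1+R_2) = 21×3.9/25.9 = 3.16 V, R_Th = R_1‖R_2 = 3.31 kΩ.
Base-emitter loop: V_Th = I_B·R_Th + V_BE + (β+1)I_B·R_E, so I_B = (3.16 − 0.7) / (3.31 + 151×2.2) = 0.00734 mA.
I_C = β·I_B = 150×0.00734 = 1.1 mA, and I_E = (β+1)I_B = 1.11 mA.
V_CE = V_CC − I_C·R_C − I_E·R_E = 21 − 1.1×1 − 1.11×2.2 = 17.5 V.
V_CE = 17.5 V > 0.2 V confirms active-region operation.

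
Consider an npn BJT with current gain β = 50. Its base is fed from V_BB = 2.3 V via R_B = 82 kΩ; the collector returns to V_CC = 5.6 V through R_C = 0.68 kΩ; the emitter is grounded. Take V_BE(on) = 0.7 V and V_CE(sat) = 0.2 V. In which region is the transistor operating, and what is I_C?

Assume active. Base-emitter loop: I_B = (V_BB − V_BE)/R_B = (2.3 − 0.7)/82 = 0.0195 mA.
I_C = β·I_B = 50×0.0195 = 0.976 mA.
V_CE = V_CC − I_C·R_C = 5.6 − 0.976×0.68 = 4.94 V > V_CE(sat), so the active-region assumption holds.

active; I_C ≈ 0.98 mA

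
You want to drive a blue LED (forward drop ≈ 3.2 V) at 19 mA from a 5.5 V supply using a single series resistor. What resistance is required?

R ≈ 0.12 kΩ

The resistor drops V_S − V_D = 5.5 − 3.2 = 2.3 V at 19 mA.
R = 2.3 V / 19 mA = 0.121 kΩ.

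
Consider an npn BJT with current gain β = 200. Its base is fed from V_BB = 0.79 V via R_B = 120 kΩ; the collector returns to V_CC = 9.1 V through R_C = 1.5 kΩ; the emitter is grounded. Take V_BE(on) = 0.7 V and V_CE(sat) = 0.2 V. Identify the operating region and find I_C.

Assume active. Base-emitter loop: I_B = (V_BB − V_BE)/R_B = (0.79 − 0.7)/120 = 0.00075 mA.
I_C = β·I_B = 200×0.00075 = 0.15 mA.
V_CE = V_CC − I_C·R_C = 9.1 − 0.15×1.5 = 8.88 V > V_CE(sat), so the active-region assumption holds.

active; I_C ≈ 0.15 mA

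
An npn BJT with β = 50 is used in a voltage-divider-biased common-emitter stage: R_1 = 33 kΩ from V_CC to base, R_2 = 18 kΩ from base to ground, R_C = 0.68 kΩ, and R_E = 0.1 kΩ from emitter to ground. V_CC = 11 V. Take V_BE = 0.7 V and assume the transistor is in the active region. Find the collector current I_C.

Thevenize the base divider: V_Th = V_CC·R_2/(R_1+R_2) = 11×18/51 = 3.88 V, R_Th = R_1‖R_2 = 11.6 kΩ.
Base-emitter loop: V_Th = I_B·R_Th + V_BE + (β+1)I_B·R_E, so I_B = (3.88 − 0.7) / (11.6 + 51×0.1) = 0.19 mA.
I_C = β·I_B = 50×0.19 = 9.5 mA, and I_E = (β+1)I_B = 9.69 mA.
V_CE = V_CC − I_C·R_C − I_E·R_E = 11 − 9.5×0.68 − 9.69×0.1 = 3.57 V.
V_CE = 3.57 V > 0.2 V confirms active-region operation.

I_C ≈ 9.5 mA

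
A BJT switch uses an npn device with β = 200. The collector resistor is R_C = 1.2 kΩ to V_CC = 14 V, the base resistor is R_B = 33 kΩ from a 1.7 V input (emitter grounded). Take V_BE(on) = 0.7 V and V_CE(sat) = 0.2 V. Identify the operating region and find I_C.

Assume active. Base-emitter loop: I_B = (V_BB − V_BE)/R_B = (1.7 − 0.7)/33 = 0.0303 mA.
I_C = β·I_B = 200×0.0303 = 6.06 mA.
V_CE = V_CC − I_C·R_C = 14 − 6.06×1.2 = 6.73 V > V_CE(sat), so the active-region assumption holds.

active; I_C ≈ 6.1 mA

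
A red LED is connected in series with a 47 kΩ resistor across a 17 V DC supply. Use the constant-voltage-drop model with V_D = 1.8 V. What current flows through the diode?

KVL around the loop: 17 = V_D + I·R = 1.8 + I × 47 kΩ.
So I = (17 − 1.8) / 47 kΩ = 15.2 / 47 = 0.323 mA.

I ≈ 0.32 mA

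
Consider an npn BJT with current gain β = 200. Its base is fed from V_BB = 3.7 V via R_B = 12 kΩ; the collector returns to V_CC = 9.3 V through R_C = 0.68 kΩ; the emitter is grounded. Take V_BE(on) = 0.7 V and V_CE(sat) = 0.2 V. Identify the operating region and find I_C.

saturation; I_C ≈ 13 mA

Assume active: I_B = (3.7 − 0.7)/12 = 0.25 mA, giving I_C = β·I_B = 50 mA.
But then V_CE = 9.3 − 50×0.68 = -24.7 V < V_CE(sat) = 0.2 V — impossible in the active region.
So the transistor is saturated. With V_CE = 0.2 V, I_C = (V_CC − 0.2)/R_C = 9.1/0.68 = 13.4 mA.
Check: β·I_B = 50 mA > I_C = 13.4 mA, confirming saturation.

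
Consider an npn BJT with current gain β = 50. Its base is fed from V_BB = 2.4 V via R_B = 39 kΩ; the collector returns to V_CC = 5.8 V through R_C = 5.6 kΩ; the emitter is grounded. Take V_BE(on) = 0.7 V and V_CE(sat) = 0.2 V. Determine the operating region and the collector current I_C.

saturation; I_C ≈ 1 mA

Assume active: I_B = (2.4 − 0.7)/39 = 0.0436 mA, giving I_C = β·I_B = 2.18 mA.
But then V_CE = 5.8 − 2.18×5.6 = -6.41 V < V_CE(sat) = 0.2 V — impossible in the active region.
So the transistor is saturated. With V_CE = 0.2 V, I_C = (V_CC − 0.2)/R_C = 5.6/5.6 = 1 mA.
Check: β·I_B = 2.18 mA > I_C = 1 mA, confirming saturation.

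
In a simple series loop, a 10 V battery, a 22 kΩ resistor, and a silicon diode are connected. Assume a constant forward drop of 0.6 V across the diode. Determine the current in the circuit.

I ≈ 0.43 mA

KVL around the loop: 10 = V_D + I·R = 0.6 + I × 22 kΩ.
So I = (10 − 0.6) / 22 kΩ = 9.4 / 22 = 0.427 mA.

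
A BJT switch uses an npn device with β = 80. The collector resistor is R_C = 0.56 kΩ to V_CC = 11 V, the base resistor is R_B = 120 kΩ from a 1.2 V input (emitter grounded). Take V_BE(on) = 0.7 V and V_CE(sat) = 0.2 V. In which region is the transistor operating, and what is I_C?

active; I_C ≈ 0.33 mA

Assume active. Base-emitter loop: I_B = (V_BB − V_BE)/R_B = (1.2 − 0.7)/120 = 0.00417 mA.
I_C = β·I_B = 80×0.00417 = 0.333 mA.
V_CE = V_CC − I_C·R_C = 11 − 0.333×0.56 = 10.8 V > V_CE(sat), so the active-region assumption holds.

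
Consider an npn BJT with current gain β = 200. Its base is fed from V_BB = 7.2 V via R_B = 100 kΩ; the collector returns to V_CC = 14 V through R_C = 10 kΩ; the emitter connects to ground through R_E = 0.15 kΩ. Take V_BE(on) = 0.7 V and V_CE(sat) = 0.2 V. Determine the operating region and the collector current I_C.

saturation; I_C ≈ 1.4 mA

Assume active: I_B = (7.2 − 0.7)/(100 + 201×0.15) = 0.0499 mA, I_C = β·I_B = 9.99 mA.
Then V_CE = 14 − 9.99×10 − 10×0.15 = -87.4 V < 0.2 V — the active assumption fails.
Re-solve with V_CE = 0.2 V. KCL at the emitter: V_E/R_E = (V_BB−0.7−V_E)/R_B + (V_CC−0.2−V_E)/R_C, giving V_E = 0.213 V.
I_C = (V_CC − 0.2 − V_E)/R_C = (13.8 − 0.213)/10 = 1.36 mA.
Check: I_B = (6.5 − 0.213)/100 = 0.0629 mA, and β·I_B = 12.6 mA > I_C, confirming saturation.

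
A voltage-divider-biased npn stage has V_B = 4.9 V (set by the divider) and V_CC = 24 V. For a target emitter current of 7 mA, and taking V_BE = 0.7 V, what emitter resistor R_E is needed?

R_E ≈ 0.6 kΩ

V_E = V_B − V_BE = 4.9 − 0.7 = 4.2 V.
R_E = V_E / I_E = 4.2 / 7 = 0.6 kΩ.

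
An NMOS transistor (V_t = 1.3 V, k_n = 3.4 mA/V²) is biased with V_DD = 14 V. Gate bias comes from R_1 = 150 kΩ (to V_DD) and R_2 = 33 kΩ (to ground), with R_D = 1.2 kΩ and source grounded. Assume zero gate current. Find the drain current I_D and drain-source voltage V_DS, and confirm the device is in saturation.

I_D ≈ 2.5 mA, V_DS ≈ 11 V

V_G = V_DD·R_2/(R_1+R_2) = 14×33/183 = 2.52 V. With the source grounded, V_GS = V_G = 2.52 V.
Assume saturation: I_D = (k_n/2)(V_GS − V_t)² = (3.4/2)×(2.52 − 1.3)² = 1.7×1.22² = 2.55 mA.
V_DS = V_DD − I_D·R_D = 14 − 2.55×1.2 = 10.9 V.
Saturation requires V_DS ≥ V_GS − V_t = 1.22 V; 10.9 ≥ 1.22 ✓.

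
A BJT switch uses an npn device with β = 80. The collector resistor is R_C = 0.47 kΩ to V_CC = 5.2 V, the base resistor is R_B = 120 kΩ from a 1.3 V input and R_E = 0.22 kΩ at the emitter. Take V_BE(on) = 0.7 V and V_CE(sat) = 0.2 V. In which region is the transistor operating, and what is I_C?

active; I_C ≈ 0.35 mA

Assume active. Base-emitter loop: I_B = (V_BB − V_BE)/(R_B + (β+1)R_E) = (1.3 − 0.7)/(120 + 81×0.22) = 0.00435 mA.
I_C = β·I_B = 80×0.00435 = 0.348 mA.
V_CE = V_CC − I_C·R_C − I_E·R_E = 5.2 − 0.348×0.47 − 0.353×0.22 = 4.96 V > V_CE(sat), so the active-region assumption holds.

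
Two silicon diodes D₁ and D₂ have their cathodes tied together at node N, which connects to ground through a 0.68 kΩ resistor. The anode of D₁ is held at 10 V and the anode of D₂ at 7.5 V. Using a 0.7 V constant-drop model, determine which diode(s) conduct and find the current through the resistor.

Assume both conduct. Then node N would need to be at both 10−0.7 = 9.3 V and 7.5−0.7 = 6.8 V, which is impossible.
Assume only D₁ conducts: V_N = 10 − 0.7 = 9.3 V, so I_R = 9.3/0.68 = 13.7 mA.
Check D₂: its anode-to-cathode voltage is 7.5 − 9.3 = -1.8 V < 0.7 V, so it is off. The assumption is consistent.

Only D₁ conducts; I_R ≈ 14 mA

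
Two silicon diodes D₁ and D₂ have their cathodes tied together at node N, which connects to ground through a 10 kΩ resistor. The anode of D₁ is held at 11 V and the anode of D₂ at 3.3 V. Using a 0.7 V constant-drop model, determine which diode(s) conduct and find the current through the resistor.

Only D₁ conducts; I_R ≈ 1 mA

Assume both conduct. Then node N would need to be at both 11−0.7 = 10.3 V and 3.3−0.7 = 2.6 V, which is impossible.
Assume only D₁ conducts: V_N = 11 − 0.7 = 10.3 V, so I_R = 10.3/10 = 1.03 mA.
Check D₂: its anode-to-cathode voltage is 3.3 − 10.3 = -7 V < 0.7 V, so it is off. The assumption is consistent.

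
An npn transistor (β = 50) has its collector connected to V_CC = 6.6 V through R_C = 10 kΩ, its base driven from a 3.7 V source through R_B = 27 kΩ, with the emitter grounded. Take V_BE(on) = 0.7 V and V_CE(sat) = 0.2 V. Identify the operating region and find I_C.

Assume active: I_B = (3.7 − 0.7)/27 = 0.111 mA, giving I_C = β·I_B = 5.56 mA.
But then V_CE = 6.6 − 5.56×10 = -49 V < V_CE(sat) = 0.2 V — impossible in the active region.
So the transistor is saturated. With V_CE = 0.2 V, I_C = (V_CC − 0.2)/R_C = 6.4/10 = 0.64 mA.
Check: β·I_B = 5.56 mA > I_C = 0.64 mA, confirming saturation.

saturation; I_C ≈ 0.64 mA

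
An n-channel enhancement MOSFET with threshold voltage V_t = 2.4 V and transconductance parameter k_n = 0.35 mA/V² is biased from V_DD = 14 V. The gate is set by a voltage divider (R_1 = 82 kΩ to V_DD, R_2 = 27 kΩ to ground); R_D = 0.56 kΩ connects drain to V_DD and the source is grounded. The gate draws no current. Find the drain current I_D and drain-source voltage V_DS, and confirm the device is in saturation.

I_D ≈ 0.2 mA, V_DS ≈ 14 V

V_G = V_DD·R_2/(R_1+R_2) = 14×27/109 = 3.47 V. With the source grounded, V_GS = V_G = 3.47 V.
Assume saturation: I_D = (k_n/2)(V_GS − V_t)² = (0.35/2)×(3.47 − 2.4)² = 0.175×1.07² = 0.2 mA.
V_DS = V_DD − I_D·R_D = 14 − 0.2×0.56 = 13.9 V.
Saturation requires V_DS ≥ V_GS − V_t = 1.07 V; 13.9 ≥ 1.07 ✓.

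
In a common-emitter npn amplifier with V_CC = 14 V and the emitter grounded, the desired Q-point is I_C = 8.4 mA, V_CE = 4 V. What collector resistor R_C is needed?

R_C ≈ 1.2 kΩ

Collector loop: V_CC = I_C·R_C + V_CE.
R_C = (V_CC − V_CE)/I_C = (14 − 4)/8.4 = 1.19 kΩ.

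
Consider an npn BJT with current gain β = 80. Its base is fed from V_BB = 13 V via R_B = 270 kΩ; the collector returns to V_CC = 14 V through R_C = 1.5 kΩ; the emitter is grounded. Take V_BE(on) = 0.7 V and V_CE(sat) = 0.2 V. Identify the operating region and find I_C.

active; I_C ≈ 3.6 mA

Assume active. Base-emitter loop: I_B = (V_BB − V_BE)/R_B = (13 − 0.7)/270 = 0.0456 mA.
I_C = β·I_B = 80×0.0456 = 3.64 mA.
V_CE = V_CC − I_C·R_C = 14 − 3.64×1.5 = 8.53 V > V_CE(sat), so the active-region assumption holds.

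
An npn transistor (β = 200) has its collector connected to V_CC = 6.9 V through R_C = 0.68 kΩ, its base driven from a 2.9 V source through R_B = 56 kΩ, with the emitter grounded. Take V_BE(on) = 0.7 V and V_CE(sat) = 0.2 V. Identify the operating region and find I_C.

active; I_C ≈ 7.9 mA

Assume active. Base-emitter loop: I_B = (V_BB − V_BE)/R_B = (2.9 − 0.7)/56 = 0.0393 mA.
I_C = β·I_B = 200×0.0393 = 7.86 mA.
V_CE = V_CC − I_C·R_C = 6.9 − 7.86×0.68 = 1.56 V > V_CE(sat), so the active-region assumption holds.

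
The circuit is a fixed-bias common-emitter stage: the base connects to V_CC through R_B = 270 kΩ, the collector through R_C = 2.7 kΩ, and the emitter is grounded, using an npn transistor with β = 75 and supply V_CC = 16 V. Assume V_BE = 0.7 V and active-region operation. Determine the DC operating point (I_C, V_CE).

I_C ≈ 4.2 mA, V_CE ≈ 4.5 V

Base loop: V_CC = I_B·R_B + V_BE, so I_B = (16 − 0.7)/270 kΩ = 0.0567 mA.
In the active region I_C = β·I_B = 75 × 0.0567 = 4.25 mA.
Collector loop: V_CE = V_CC − I_C·R_C = 16 − 4.25×2.7 = 4.52 V.
Since V_CE = 4.52 V > V_CE(sat) ≈ 0.2 V, the transistor is in the active region as assumed.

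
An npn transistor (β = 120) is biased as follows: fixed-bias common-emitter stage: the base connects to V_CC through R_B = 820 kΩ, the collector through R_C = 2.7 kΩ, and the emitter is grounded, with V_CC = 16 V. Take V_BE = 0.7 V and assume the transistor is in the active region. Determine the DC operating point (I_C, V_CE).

I_C ≈ 2.2 mA, V_CE ≈ 10 V

Base loop: V_CC = I_B·R_B + V_BE, so I_B = (16 − 0.7)/820 kΩ = 0.0187 mA.
In the active region I_C = β·I_B = 120 × 0.0187 = 2.24 mA.
Collector loop: V_CE = V_CC − I_C·R_C = 16 − 2.24×2.7 = 9.95 V.
Since V_CE = 9.95 V > V_CE(sat) ≈ 0.2 V, the transistor is in the active region as assumed.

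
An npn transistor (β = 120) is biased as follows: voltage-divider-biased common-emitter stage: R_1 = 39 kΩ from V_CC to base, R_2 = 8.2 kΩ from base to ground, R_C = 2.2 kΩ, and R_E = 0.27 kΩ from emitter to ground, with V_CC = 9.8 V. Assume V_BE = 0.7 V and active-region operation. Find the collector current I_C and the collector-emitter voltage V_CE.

Thevenize the base divider: V_Th = V_CC·R_2/(R_1+R_2) = 9.8×8.2/47.2 = 1.7 V, R_Th = R_1‖R_2 = 6.78 kΩ.
Base-emitter loop: V_Th = I_B·R_Th + V_BE + (β+1)I_B·R_E, so I_B = (1.7 − 0.7) / (6.78 + 121×0.27) = 0.0254 mA.
I_C = β·I_B = 120×0.0254 = 3.05 mA, and I_E = (β+1)I_B = 3.08 mA.
V_CE = V_CC − I_C·R_C − I_E·R_E = 9.8 − 3.05×2.2 − 3.08×0.27 = 2.26 V.
V_CE = 2.26 V > 0.2 V confirms active-region operation.

I_C ≈ 3 mA, V_CE ≈ 2.3 V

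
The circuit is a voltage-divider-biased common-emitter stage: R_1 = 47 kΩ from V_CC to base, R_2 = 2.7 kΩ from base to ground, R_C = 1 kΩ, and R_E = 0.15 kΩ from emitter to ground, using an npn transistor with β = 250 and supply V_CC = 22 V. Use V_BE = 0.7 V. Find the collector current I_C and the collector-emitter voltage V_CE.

I_C ≈ 3.1 mA, V_CE ≈ 18 V

Thevenize the base divider: V_Th = V_CC·R_2/(R_1+R_2) = 22×2.7/49.7 = 1.2 V, R_Th = R_1‖R_2 = 2.55 kΩ.
Base-emitter loop: V_Th = I_B·R_Th + V_BE + (β+1)I_B·R_E, so I_B = (1.2 − 0.7) / (2.55 + 251×0.15) = 0.0123 mA.
I_C = β·I_B = 250×0.0123 = 3.08 mA, and I_E = (β+1)I_B = 3.09 mA.
V_CE = V_CC − I_C·R_C − I_E·R_E = 22 − 3.08×1 − 3.09×0.15 = 18.5 V.
V_CE = 18.5 V > 0.2 V confirms active-region operation.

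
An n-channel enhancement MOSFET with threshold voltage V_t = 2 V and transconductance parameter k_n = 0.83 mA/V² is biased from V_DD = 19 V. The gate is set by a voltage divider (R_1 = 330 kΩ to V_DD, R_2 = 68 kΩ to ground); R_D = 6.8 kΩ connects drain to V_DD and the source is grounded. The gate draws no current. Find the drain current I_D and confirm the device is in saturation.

V_G = V_DD·R_2/(R_1+R_2) = 19×68/398 = 3.25 V. With the source grounded, V_GS = V_G = 3.25 V.
Assume saturation: I_D = (k_n/2)(V_GS − V_t)² = (0.83/2)×(3.25 − 2)² = 0.415×1.25² = 0.645 mA.
V_DS = V_DD − I_D·R_D = 19 − 0.645×6.8 = 14.6 V.
Saturation requires V_DS ≥ V_GS − V_t = 1.25 V; 14.6 ≥ 1.25 ✓.

I_D ≈ 0.64 mA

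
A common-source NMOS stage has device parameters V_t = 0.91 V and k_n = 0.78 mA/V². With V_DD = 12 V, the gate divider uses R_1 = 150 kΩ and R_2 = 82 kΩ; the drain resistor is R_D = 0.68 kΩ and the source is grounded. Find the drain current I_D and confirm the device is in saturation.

V_G = V_DD·R_2/(R_1+R_2) = 12×82/232 = 4.24 V. With the source grounded, V_GS = V_G = 4.24 V.
Assume saturation: I_D = (k_n/2)(V_GS − V_t)² = (0.78/2)×(4.24 − 0.91)² = 0.39×3.33² = 4.33 mA.
V_DS = V_DD − I_D·R_D = 12 − 4.33×0.68 = 9.06 V.
Saturation requires V_DS ≥ V_GS − V_t = 3.33 V; 9.06 ≥ 3.33 ✓.

I_D ≈ 4.3 mA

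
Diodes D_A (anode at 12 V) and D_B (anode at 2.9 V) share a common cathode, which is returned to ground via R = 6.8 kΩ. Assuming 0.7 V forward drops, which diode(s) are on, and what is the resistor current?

Assume both conduct. Then node N would need to be at both 12−0.7 = 11.3 V and 2.9−0.7 = 2.2 V, which is impossible.
Assume only D_A conducts: V_N = 12 − 0.7 = 11.3 V, so I_R = 11.3/6.8 = 1.66 mA.
Check D_B: its anode-to-cathode voltage is 2.9 − 11.3 = -8.4 V < 0.7 V, so it is off. The assumption is consistent.

Only D_A conducts; I_R ≈ 1.7 mA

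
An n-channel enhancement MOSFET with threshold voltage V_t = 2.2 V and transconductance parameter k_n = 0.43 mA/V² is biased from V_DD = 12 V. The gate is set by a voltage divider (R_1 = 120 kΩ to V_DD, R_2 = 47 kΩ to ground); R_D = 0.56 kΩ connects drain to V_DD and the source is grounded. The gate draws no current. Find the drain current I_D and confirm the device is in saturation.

I_D ≈ 0.3 mA

V_G = V_DD·R_2/(R_1+R_2) = 12×47/167 = 3.38 V. With the source grounded, V_GS = V_G = 3.38 V.
Assume saturation: I_D = (k_n/2)(V_GS − V_t)² = (0.43/2)×(3.38 − 2.2)² = 0.215×1.18² = 0.298 mA.
V_DS = V_DD − I_D·R_D = 12 − 0.298×0.56 = 11.8 V.
Saturation requires V_DS ≥ V_GS − V_t = 1.18 V; 11.8 ≥ 1.18 ✓.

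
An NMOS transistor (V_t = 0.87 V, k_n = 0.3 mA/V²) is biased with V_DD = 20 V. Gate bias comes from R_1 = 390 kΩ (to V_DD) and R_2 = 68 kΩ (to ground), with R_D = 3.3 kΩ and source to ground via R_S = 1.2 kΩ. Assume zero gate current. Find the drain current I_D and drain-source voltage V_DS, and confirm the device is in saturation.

I_D ≈ 0.4 mA, V_DS ≈ 18 V

V_G = V_DD·R_2/(R_1+R_2) = 20×68/458 = 2.97 V.
Assume saturation: I_D = (k_n/2)(V_GS − V_t)² with V_GS = V_G − I_D·R_S = 2.97 − 1.2·I_D.
Substituting gives 0.216·I_D² − 1.76·I_D + 0.661 = 0, with roots I_D = 0.396 or 7.73 mA.
The root I_D = 7.73 mA gives V_GS = -6.31 V ≤ V_t, so take I_D = 0.396 mA.
Then V_GS = 2.49 V and V_DS = V_DD − I_D(R_D+R_S) = 20 − 0.396×4.5 = 18.2 V.
Saturation requires V_DS ≥ V_GS − V_t = 1.62 V; 18.2 ≥ 1.62 ✓.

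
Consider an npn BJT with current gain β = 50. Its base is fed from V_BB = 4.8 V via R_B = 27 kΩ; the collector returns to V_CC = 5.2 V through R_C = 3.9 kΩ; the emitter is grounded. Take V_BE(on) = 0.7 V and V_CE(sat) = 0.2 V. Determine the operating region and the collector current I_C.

Assume active: I_B = (4.8 − 0.7)/27 = 0.152 mA, giving I_C = β·I_B = 7.59 mA.
But then V_CE = 5.2 − 7.59×3.9 = -24.4 V < V_CE(sat) = 0.2 V — impossible in the active region.
So the transistor is saturated. With V_CE = 0.2 V, I_C = (V_CC − 0.2)/R_C = 5/3.9 = 1.28 mA.
Check: β·I_B = 7.59 mA > I_C = 1.28 mA, confirming saturation.

saturation; I_C ≈ 1.3 mA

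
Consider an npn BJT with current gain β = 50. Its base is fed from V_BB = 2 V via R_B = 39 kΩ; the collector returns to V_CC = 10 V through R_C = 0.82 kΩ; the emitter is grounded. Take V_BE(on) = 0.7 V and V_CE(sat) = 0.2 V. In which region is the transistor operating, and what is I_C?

active; I_C ≈ 1.7 mA

Assume active. Base-emitter loop: I_B = (V_BB − V_BE)/R_B = (2 − 0.7)/39 = 0.0333 mA.
I_C = β·I_B = 50×0.0333 = 1.67 mA.
V_CE = V_CC − I_C·R_C = 10 − 1.67×0.82 = 8.63 V > V_CE(sat), so the active-region assumption holds.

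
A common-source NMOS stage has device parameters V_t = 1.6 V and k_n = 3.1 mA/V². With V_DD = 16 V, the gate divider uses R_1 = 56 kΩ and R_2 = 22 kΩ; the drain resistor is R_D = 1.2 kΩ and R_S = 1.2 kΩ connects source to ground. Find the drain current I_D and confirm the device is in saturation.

V_G = V_DD·R_2/(R_1+R_2) = 16×22/78 = 4.51 V.
Assume saturation: I_D = (k_n/2)(V_GS − V_t)² with V_GS = V_G − I_D·R_S = 4.51 − 1.2·I_D.
Substituting gives 2.23·I_D² − 11.8·I_D + 13.2 = 0, with roots I_D = 1.58 or 3.72 mA.
The root I_D = 3.72 mA gives V_GS = 0.0512 V ≤ V_t, so take I_D = 1.58 mA.
Then V_GS = 2.61 V and V_DS = V_DD − I_D(R_D+R_S) = 16 − 1.58×2.4 = 12.2 V.
Saturation requires V_DS ≥ V_GS − V_t = 1.01 V; 12.2 ≥ 1.01 ✓.

I_D ≈ 1.6 mA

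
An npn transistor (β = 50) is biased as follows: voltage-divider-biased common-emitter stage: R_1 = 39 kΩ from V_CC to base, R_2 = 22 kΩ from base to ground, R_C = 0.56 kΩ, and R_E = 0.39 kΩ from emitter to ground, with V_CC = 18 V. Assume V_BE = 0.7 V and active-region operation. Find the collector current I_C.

Thevenize the base divider: V_Th = V_CC·R_2/(R_1+R_2) = 18×22/61 = 6.49 V, R_Th = R_1‖R_2 = 14.1 kΩ.
Base-emitter loop: V_Th = I_B·R_Th + V_BE + (β+1)I_B·R_E, so I_B = (6.49 − 0.7) / (14.1 + 51×0.39) = 0.171 mA.
I_C = β·I_B = 50×0.171 = 8.53 mA, and I_E = (β+1)I_B = 8.7 mA.
V_CE = V_CC − I_C·R_C − I_E·R_E = 18 − 8.53×0.56 − 8.7×0.39 = 9.83 V.
V_CE = 9.83 V > 0.2 V confirms active-region operation.

I_C ≈ 8.5 mA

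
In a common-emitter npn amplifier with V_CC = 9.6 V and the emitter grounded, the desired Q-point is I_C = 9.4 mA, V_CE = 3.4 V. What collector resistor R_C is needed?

Collector loop: V_CC = I_C·R_C + V_CE.
R_C = (V_CC − V_CE)/I_C = (9.6 − 3.4)/9.4 = 0.66 kΩ.

R_C ≈ 0.66 kΩ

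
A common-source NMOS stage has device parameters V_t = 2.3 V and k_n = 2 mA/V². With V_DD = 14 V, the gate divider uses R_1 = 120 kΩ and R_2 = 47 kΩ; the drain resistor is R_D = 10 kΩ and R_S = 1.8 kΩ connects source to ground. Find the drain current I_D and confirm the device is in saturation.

V_G = V_DD·R_2/(R_1+R_2) = 14×47/167 = 3.94 V.
Assume saturation: I_D = (k_n/2)(V_GS − V_t)² with V_GS = V_G − I_D·R_S = 3.94 − 1.8·I_D.
Substituting gives 3.24·I_D² − 6.9·I_D + 2.69 = 0, with roots I_D = 0.513 or 1.62 mA.
The root I_D = 1.62 mA gives V_GS = 1.03 V ≤ V_t, so take I_D = 0.513 mA.
Then V_GS = 3.02 V and V_DS = V_DD − I_D(R_D+R_S) = 14 − 0.513×11.8 = 7.94 V.
Saturation requires V_DS ≥ V_GS − V_t = 0.716 V; 7.94 ≥ 0.716 ✓.

I_D ≈ 0.51 mA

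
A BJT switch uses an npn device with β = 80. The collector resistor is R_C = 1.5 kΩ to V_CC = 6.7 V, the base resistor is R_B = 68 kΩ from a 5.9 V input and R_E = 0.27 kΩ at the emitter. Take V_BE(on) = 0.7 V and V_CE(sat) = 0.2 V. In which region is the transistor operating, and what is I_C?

Assume active: I_B = (5.9 − 0.7)/(68 + 81×0.27) = 0.0579 mA, I_C = β·I_B = 4.63 mA.
Then V_CE = 6.7 − 4.63×1.5 − 4.69×0.27 = -1.51 V < 0.2 V — the active assumption fails.
Re-solve with V_CE = 0.2 V. KCL at the emitter: V_E/R_E = (V_BB−0.7−V_E)/R_B + (V_CC−0.2−V_E)/R_C, giving V_E = 1.01 V.
I_C = (V_CC − 0.2 − V_E)/R_C = (6.5 − 1.01)/1.5 = 3.66 mA.
Check: I_B = (5.2 − 1.01)/68 = 0.0617 mA, and β·I_B = 4.93 mA > I_C, confirming saturation.

saturation; I_C ≈ 3.7 mA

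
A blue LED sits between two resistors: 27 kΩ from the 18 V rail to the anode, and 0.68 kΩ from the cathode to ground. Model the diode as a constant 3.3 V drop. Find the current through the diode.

I ≈ 0.53 mA

The two resistors are in series with the diode, so KVL gives 18 = I·27 + 3.3 + I·0.68.
I = (18 − 3.3) / (27 + 0.68) kΩ = 14.7 / 27.7 = 0.531 mA.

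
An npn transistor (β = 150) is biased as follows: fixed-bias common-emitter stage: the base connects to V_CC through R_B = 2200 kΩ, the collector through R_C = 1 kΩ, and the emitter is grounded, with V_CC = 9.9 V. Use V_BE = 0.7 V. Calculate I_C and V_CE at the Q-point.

I_C ≈ 0.63 mA, V_CE ≈ 9.3 V

Base loop: V_CC = I_B·R_B + V_BE, so I_B = (9.9 − 0.7)/2200 kΩ = 0.00418 mA.
In the active region I_C = β·I_B = 150 × 0.00418 = 0.627 mA.
Collector loop: V_CE = V_CC − I_C·R_C = 9.9 − 0.627×1 = 9.27 V.
Since V_CE = 9.27 V > V_CE(sat) ≈ 0.2 V, the transistor is in the active region as assumed.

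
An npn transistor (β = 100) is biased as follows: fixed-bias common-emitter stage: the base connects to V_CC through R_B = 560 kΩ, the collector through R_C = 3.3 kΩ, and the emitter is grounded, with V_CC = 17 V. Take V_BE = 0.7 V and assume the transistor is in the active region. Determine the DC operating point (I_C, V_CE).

I_C ≈ 2.9 mA, V_CE ≈ 7.4 V

Base loop: V_CC = I_B·R_B + V_BE, so I_B = (17 − 0.7)/560 kΩ = 0.0291 mA.
In the active region I_C = β·I_B = 100 × 0.0291 = 2.91 mA.
Collector loop: V_CE = V_CC − I_C·R_C = 17 − 2.91×3.3 = 7.39 V.
Since V_CE = 7.39 V > V_CE(sat) ≈ 0.2 V, the transistor is in the active region as assumed.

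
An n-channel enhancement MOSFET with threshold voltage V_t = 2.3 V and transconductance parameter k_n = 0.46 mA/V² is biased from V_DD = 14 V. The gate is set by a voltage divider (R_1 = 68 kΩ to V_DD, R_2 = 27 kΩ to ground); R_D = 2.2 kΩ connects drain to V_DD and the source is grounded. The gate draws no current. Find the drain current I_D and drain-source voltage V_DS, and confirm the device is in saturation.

I_D ≈ 0.65 mA, V_DS ≈ 13 V

V_G = V_DD·R_2/(R_1+R_2) = 14×27/95 = 3.98 V. With the source grounded, V_GS = V_G = 3.98 V.
Assume saturation: I_D = (k_n/2)(V_GS − V_t)² = (0.46/2)×(3.98 − 2.3)² = 0.23×1.68² = 0.648 mA.
V_DS = V_DD − I_D·R_D = 14 − 0.648×2.2 = 12.6 V.
Saturation requires V_DS ≥ V_GS − V_t = 1.68 V; 12.6 ≥ 1.68 ✓.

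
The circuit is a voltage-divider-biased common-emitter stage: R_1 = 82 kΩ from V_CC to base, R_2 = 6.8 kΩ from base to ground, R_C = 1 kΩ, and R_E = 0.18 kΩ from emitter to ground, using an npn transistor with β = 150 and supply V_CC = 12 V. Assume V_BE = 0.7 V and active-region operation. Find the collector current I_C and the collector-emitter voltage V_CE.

Thevenize the base divider: V_Th = V_CC·R_2/(R_1+R_2) = 12×6.8/88.8 = 0.919 V, R_Th = R_1‖R_2 = 6.28 kΩ.
Base-emitter loop: V_Th = I_B·R_Th + V_BE + (β+1)I_B·R_E, so I_B = (0.919 − 0.7) / (6.28 + 151×0.18) = 0.00654 mA.
I_C = β·I_B = 150×0.00654 = 0.981 mA, and I_E = (β+1)I_B = 0.988 mA.
V_CE = V_CC − I_C·R_C − I_E·R_E = 12 − 0.981×1 − 0.988×0.18 = 10.8 V.
V_CE = 10.8 V > 0.2 V confirms active-region operation.

I_C ≈ 0.98 mA, V_CE ≈ 11 V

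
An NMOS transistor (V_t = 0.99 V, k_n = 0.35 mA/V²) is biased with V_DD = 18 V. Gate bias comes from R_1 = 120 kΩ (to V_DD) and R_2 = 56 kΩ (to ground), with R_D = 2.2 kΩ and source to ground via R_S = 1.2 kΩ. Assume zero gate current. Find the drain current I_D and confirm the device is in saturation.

V_G = V_DD·R_2/(R_1+R_2) = 18×56/176 = 5.73 V.
Assume saturation: I_D = (k_n/2)(V_GS − V_t)² with V_GS = V_G − I_D·R_S = 5.73 − 1.2·I_D.
Substituting gives 0.252·I_D² − 2.99·I_D + 3.93 = 0, with roots I_D = 1.5 or 10.4 mA.
The root I_D = 10.4 mA gives V_GS = -6.7 V ≤ V_t, so take I_D = 1.5 mA.
Then V_GS = 3.92 V and V_DS = V_DD − I_D(R_D+R_S) = 18 − 1.5×3.4 = 12.9 V.
Saturation requires V_DS ≥ V_GS − V_t = 2.93 V; 12.9 ≥ 2.93 ✓.

I_D ≈ 1.5 mA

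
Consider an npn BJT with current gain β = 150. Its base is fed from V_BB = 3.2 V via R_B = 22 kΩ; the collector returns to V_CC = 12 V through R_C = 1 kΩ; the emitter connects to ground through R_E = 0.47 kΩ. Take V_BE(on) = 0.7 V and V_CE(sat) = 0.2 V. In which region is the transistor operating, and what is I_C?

Assume active. Base-emitter loop: I_B = (V_BB − V_BE)/(R_B + (β+1)R_E) = (3.2 − 0.7)/(22 + 151×0.47) = 0.0269 mA.
I_C = β·I_B = 150×0.0269 = 4.03 mA.
V_CE = V_CC − I_C·R_C − I_E·R_E = 12 − 4.03×1 − 4.06×0.47 = 6.06 V > V_CE(sat), so the active-region assumption holds.

active; I_C ≈ 4 mA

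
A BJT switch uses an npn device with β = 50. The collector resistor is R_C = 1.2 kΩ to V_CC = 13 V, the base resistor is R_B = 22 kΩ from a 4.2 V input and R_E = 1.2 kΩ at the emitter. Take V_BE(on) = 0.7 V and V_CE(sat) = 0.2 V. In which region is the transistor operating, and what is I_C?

Assume active. Base-emitter loop: I_B = (V_BB − V_BE)/(R_B + (β+1)R_E) = (4.2 − 0.7)/(22 + 51×1.2) = 0.0421 mA.
I_C = β·I_B = 50×0.0421 = 2.1 mA.
V_CE = V_CC − I_C·R_C − I_E·R_E = 13 − 2.1×1.2 − 2.15×1.2 = 7.9 V > V_CE(sat), so the active-region assumption holds.

active; I_C ≈ 2.1 mA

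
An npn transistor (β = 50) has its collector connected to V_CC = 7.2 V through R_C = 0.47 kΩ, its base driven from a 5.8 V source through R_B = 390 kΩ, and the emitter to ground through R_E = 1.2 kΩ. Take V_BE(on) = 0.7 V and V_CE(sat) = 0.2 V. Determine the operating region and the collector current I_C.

active; I_C ≈ 0.57 mA

Assume active. Base-emitter loop: I_B = (V_BB − V_BE)/(R_B + (β+1)R_E) = (5.8 − 0.7)/(390 + 51×1.2) = 0.0113 mA.
I_C = β·I_B = 50×0.0113 = 0.565 mA.
V_CE = V_CC − I_C·R_C − I_E·R_E = 7.2 − 0.565×0.47 − 0.576×1.2 = 6.24 V > V_CE(sat), so the active-region assumption holds.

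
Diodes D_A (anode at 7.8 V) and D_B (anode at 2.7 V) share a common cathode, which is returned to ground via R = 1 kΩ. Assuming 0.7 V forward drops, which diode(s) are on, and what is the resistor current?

Assume both conduct. Then node N would need to be at both 7.8−0.7 = 7.1 V and 2.7−0.7 = 2 V, which is impossible.
Assume only D_A conducts: V_N = 7.8 − 0.7 = 7.1 V, so I_R = 7.1/1 = 7.1 mA.
Check D_B: its anode-to-cathode voltage is 2.7 − 7.1 = -4.4 V < 0.7 V, so it is off. The assumption is consistent.

Only D_A conducts; I_R ≈ 7.1 mA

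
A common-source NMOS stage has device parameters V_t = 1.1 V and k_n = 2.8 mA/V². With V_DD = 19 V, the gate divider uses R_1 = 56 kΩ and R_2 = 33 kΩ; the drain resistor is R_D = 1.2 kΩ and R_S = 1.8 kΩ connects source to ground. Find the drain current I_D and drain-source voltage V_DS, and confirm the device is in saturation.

I_D ≈ 2.6 mA, V_DS ≈ 11 V

V_G = V_DD·R_2/(R_1+R_2) = 19×33/89 = 7.04 V.
Assume saturation: I_D = (k_n/2)(V_GS − V_t)² with V_GS = V_G − I_D·R_S = 7.04 − 1.8·I_D.
Substituting gives 4.54·I_D² − 31·I_D + 49.5 = 0, with roots I_D = 2.55 or 4.27 mA.
The root I_D = 4.27 mA gives V_GS = -0.647 V ≤ V_t, so take I_D = 2.55 mA.
Then V_GS = 2.45 V and V_DS = V_DD − I_D(R_D+R_S) = 19 − 2.55×3 = 11.3 V.
Saturation requires V_DS ≥ V_GS − V_t = 1.35 V; 11.3 ≥ 1.35 ✓.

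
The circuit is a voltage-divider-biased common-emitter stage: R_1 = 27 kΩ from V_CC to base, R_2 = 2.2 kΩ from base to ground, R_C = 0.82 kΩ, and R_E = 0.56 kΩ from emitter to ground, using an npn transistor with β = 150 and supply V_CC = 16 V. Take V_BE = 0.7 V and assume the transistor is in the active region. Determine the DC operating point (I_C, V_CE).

Thevenize the base divider: V_Th = V_CC·R_2/(R_1+R_2) = 16×2.2/29.2 = 1.21 V, R_Th = R_1‖R_2 = 2.03 kΩ.
Base-emitter loop: V_Th = I_B·R_Th + V_BE + (β+1)I_B·R_E, so I_B = (1.21 − 0.7) / (2.03 + 151×0.56) = 0.00584 mA.
I_C = β·I_B = 150×0.00584 = 0.876 mA, and I_E = (β+1)I_B = 0.881 mA.
V_CE = V_CC − I_C·R_C − I_E·R_E = 16 − 0.876×0.82 − 0.881×0.56 = 14.8 V.
V_CE = 14.8 V > 0.2 V confirms active-region operation.

I_C ≈ 0.88 mA, V_CE ≈ 15 V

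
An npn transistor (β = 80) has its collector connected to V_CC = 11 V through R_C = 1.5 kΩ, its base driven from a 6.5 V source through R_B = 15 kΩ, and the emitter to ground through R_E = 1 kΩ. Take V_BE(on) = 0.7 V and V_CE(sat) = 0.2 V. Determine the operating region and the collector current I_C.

saturation; I_C ≈ 4.3 mA

Assume active: I_B = (6.5 − 0.7)/(15 + 81×1) = 0.0604 mA, I_C = β·I_B = 4.83 mA.
Then V_CE = 11 − 4.83×1.5 − 4.89×1 = -1.14 V < 0.2 V — the active assumption fails.
Re-solve with V_CE = 0.2 V. KCL at the emitter: V_E/R_E = (V_BB−0.7−V_E)/R_B + (V_CC−0.2−V_E)/R_C, giving V_E = 4.38 V.
I_C = (V_CC − 0.2 − V_E)/R_C = (10.8 − 4.38)/1.5 = 4.28 mA.
Check: I_B = (5.8 − 4.38)/15 = 0.0949 mA, and β·I_B = 7.59 mA > I_C, confirming saturation.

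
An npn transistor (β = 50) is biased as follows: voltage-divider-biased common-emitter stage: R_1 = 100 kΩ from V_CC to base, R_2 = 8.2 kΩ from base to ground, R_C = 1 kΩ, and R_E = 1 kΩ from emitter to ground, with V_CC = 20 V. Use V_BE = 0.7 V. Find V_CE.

Thevenize the base divider: V_Th = V_CC·R_2/(R_1+R_2) = 20×8.2/108 = 1.52 V, R_Th = R_1‖R_2 = 7.58 kΩ.
Base-emitter loop: V_Th = I_B·R_Th + V_BE + (β+1)I_B·R_E, so I_B = (1.52 − 0.7) / (7.58 + 51×1) = 0.0139 mA.
I_C = β·I_B = 50×0.0139 = 0.696 mA, and I_E = (β+1)I_B = 0.71 mA.
V_CE = V_CC − I_C·R_C − I_E·R_E = 20 − 0.696×1 − 0.71×1 = 18.6 V.
V_CE = 18.6 V > 0.2 V confirms active-region operation.

V_CE ≈ 19 V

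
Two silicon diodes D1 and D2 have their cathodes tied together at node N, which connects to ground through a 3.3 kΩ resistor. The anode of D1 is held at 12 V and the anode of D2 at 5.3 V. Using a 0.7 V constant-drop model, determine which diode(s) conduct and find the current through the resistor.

Assume both conduct. Then node N would need to be at both 12−0.7 = 11.3 V and 5.3−0.7 = 4.6 V, which is impossible.
Assume only D1 conducts: V_N = 12 − 0.7 = 11.3 V, so I_R = 11.3/3.3 = 3.42 mA.
Check D2: its anode-to-cathode voltage is 5.3 − 11.3 = -6 V < 0.7 V, so it is off. The assumption is consistent.

Only D1 conducts; I_R ≈ 3.4 mA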